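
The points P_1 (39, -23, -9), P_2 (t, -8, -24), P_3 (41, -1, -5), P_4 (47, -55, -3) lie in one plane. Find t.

Coplanarity ⇔ det[P_1P_2; P_1P_3; P_1P_4] = 0.
Expanding, this is linear in t: (260)t + (-6240) = 0.
So t = 24.

24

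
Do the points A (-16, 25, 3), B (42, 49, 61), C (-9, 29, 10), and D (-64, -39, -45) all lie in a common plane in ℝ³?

Yes

The four points are coplanar iff the 3×3 determinant with rows AB, AC, AD is zero.
Rows: (58, 24, 58), (7, 4, 7), (-48, -64, -48).
Expanding along the first row: (58)(256) − (24)(0) + (58)(-256) = 0.
Zero determinant ⇒ coplanar.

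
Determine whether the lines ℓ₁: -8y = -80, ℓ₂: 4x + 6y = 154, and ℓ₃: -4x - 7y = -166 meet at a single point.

No

Intersecting ℓ₁ and ℓ₂: solving the 2×2 system gives (x, y) = (47/2, 10).
Substitute into ℓ₃: (-4)(47/2) + (-7)(10) = -164.
But ℓ₃ requires -166 ≠ -164, so the three lines have no common point.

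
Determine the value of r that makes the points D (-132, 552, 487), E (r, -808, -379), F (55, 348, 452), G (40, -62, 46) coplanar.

Normal to plane DFG: n = (68474, 76447, -79730); plane equation n·P = -5668334.
Requiring n·E = -5668334: (68474)r + (-31551506) = -5668334.
So r = 378.

378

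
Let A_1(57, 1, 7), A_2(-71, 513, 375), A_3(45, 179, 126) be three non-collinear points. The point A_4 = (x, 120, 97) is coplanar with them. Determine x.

The plane through A_1, A_2, A_3 has equation −4576x + 10816y − 16640z = -366496.
Substituting A_4: (-4576)x + (-316160) = -366496, so x = 11.

11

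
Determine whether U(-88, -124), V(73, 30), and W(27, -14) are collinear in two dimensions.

UV = (161, 154), UW = (115, 110).
Checking proportionality: UW = 5/7·UV, so the vectors are parallel and the points are collinear.

Yes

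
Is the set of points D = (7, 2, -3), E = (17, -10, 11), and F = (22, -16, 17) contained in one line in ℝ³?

No

DE = (10, -12, 14), DF = (15, -18, 20).
DE × DF = (12, 10, 0).
The cross product is nonzero, so the points do not lie on one line.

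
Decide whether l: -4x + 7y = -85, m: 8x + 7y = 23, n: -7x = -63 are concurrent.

Yes

Intersecting l and m: solving the 2×2 system gives (x, y) = (9, -7).
Substitute into n: (-7)(9) + (0)(-7) = -63.
This equals -63, so (9, -7) lies on all three lines and they are concurrent.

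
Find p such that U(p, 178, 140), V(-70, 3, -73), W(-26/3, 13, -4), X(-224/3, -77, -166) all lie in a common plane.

-149/3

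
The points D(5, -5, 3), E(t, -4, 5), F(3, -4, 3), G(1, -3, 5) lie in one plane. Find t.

Normal to plane DFG: n = (2, 4, 0); plane equation n·P = -10.
Requiring n·E = -10: (2)t + (-16) = -10.
So t = 3.

3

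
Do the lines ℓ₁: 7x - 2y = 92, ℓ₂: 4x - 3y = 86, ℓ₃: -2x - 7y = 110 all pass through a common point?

Yes

The three lines meet at one point iff the augmented coefficient matrix [aᵢ bᵢ cᵢ] has rank < 3, i.e. its determinant vanishes.
Here the determinant is 0.
It vanishes, so the lines are concurrent at (8, -18).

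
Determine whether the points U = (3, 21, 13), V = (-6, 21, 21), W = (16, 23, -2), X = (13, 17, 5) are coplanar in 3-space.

The four points are coplanar iff the 3×3 determinant with rows UV, UW, UX is zero.
Rows: (-9, 0, 8), (13, 2, -15), (10, -4, -8).
Expanding along the first row: (-9)(-76) − (0)(46) + (8)(-72) = 108.
Nonzero ⇒ not coplanar.

No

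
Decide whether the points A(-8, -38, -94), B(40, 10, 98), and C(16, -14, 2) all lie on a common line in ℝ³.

AB = (48, 48, 192), AC = (24, 24, 96).
AB × AC = (0, 0, 0).
The cross product vanishes, so the three points are collinear.

Yes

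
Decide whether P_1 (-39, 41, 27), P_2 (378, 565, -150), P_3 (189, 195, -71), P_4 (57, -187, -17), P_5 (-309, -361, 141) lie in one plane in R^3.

No

The plane through P_1, P_2, P_3 has normal n = P_1P_2 × P_1P_3 = (-24094, 510, -55254) and equation n·P = -531282.
Checking the remaining points: n·P_4 = -529410, n·P_5 = -529878.
Since n·P_4 = -529410 ≠ -531282, P_4 is off the plane and the points are not all coplanar.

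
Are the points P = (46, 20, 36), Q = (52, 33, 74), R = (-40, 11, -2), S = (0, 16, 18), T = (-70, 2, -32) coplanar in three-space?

Yes

The plane through P, Q, R has normal n = PQ × PR = (-152, -3040, 1064) and equation n·X = -29488.
Checking the remaining points: n·S = -29488, n·T = -29488.
All equal -29488, so all 5 points lie in one plane.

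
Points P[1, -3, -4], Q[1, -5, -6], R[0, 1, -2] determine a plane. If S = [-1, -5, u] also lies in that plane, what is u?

-10

A normal to the plane is n = PQ × PR = (4, 2, -2).
S lies in the plane iff n · PS = 0.
This gives (-2)u + (-20) = 0, so u = -10.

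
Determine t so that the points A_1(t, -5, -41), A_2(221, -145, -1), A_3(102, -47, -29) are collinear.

51

Collinearity requires A_1A_2 × A_1A_3 = 0; each component is linear in t.
The y-component gives (-28)t + (1428) = 0, so t = 51.
The remaining components then also vanish.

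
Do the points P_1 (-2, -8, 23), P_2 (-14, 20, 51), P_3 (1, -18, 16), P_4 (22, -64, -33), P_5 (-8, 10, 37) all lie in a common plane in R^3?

The plane through P_1, P_2, P_3 has normal n = P_1P_2 × P_1P_3 = (84, 0, 36) and equation n·P = 660.
Checking the remaining points: n·P_4 = 660, n·P_5 = 660.
All equal 660, so all 5 points lie in one plane.

Yes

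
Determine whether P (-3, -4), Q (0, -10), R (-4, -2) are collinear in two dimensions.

PQ = (3, -6), PR = (-1, 2).
Checking proportionality: PR = -1/3·PQ, so the vectors are parallel and the points are collinear.

Yes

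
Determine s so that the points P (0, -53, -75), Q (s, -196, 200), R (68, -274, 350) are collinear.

Collinearity requires PQ × PR = 0; each component is linear in s.
The y-component gives (-425)s + (18700) = 0, so s = 44.
The remaining components then also vanish.

44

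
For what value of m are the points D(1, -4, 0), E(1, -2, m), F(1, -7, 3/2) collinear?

-1

Collinearity requires DE × DF = 0; each component is linear in m.
The x-component gives (3)m + (3) = 0, so m = -1.
The remaining components then also vanish.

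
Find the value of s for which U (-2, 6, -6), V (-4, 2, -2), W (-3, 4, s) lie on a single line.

-4

Direction UV = (-2, -4, 4). From the x-coordinate of W, the parameter along the line is τ = (-3 − (-2))/(-2) = 1/2.
Then s = (-6) + 1/2·(4) = -4.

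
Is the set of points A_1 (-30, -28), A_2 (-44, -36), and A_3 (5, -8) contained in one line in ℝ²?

A_1A_2 = (-14, -8), A_1A_3 = (35, 20).
det[A_1A_2; A_1A_3] = (-14)(20) − (-8)(35) = 0.
The determinant is zero, so the points are collinear.

Yes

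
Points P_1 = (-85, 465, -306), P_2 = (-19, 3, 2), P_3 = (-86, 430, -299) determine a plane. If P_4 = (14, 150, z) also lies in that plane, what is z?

51

Coplanarity requires P_1P_2 · (P_1P_3 × P_1P_4) = 0.
P_1P_2 = (66, -462, 308), P_1P_3 = (-1, -35, 7); the triple product is linear in z with coefficient -2772 and constant term 141372.
Setting it to zero: z = 51.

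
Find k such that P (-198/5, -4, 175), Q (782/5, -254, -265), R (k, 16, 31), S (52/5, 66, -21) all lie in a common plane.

18/5

Normal to plane PQS: n = (79800, 16416, 26220); plane equation n·X = 1362756.
Requiring n·R = 1362756: (79800)k + (1075476) = 1362756.
So k = 18/5.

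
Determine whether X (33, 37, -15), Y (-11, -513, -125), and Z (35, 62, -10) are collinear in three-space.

Yes

XY = (-44, -550, -110), XZ = (2, 25, 5).
XY × XZ = (0, 0, 0).
The cross product vanishes, so the three points are collinear.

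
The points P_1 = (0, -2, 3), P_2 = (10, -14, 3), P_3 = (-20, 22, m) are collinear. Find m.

Collinearity requires P_1P_2 × P_1P_3 = 0; each component is linear in m.
The x-component gives (-12)m + (36) = 0, so m = 3.
The remaining components then also vanish.

3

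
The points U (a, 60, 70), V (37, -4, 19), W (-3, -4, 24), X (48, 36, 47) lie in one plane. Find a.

Coplanarity ⇔ det[UV; UW; UX] = 0.
Expanding, this is linear in a: (200)a + (-1000) = 0.
So a = 5.

5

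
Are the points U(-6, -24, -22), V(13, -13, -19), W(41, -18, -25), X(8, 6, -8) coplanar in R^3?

A normal to the plane through U, V, W is n = UV × UW = (-51, 198, -403).
The plane has equation n·P = 4420. For X: n·X = 4004.
4004 ≠ 4420, so X is off the plane.

No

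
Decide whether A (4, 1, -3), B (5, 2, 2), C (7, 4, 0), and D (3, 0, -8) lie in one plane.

Yes

A normal to the plane through A, B, C is n = AB × AC = (-12, 12, 0).
The plane has equation n·P = -36. For D: n·D = -36.
Equal, so D lies in the plane and all four are coplanar.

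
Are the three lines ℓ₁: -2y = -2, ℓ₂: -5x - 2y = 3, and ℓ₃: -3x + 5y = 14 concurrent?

Intersecting ℓ₁ and ℓ₂: solving the 2×2 system gives (x, y) = (-1, 1).
Substitute into ℓ₃: (-3)(-1) + (5)(1) = 8.
But ℓ₃ requires 14 ≠ 8, so the three lines have no common point.

No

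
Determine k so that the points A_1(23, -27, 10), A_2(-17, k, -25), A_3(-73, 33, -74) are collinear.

-2

Direction A_1A_3 = (-96, 60, -84). From the x-coordinate of A_2, the parameter along the line is τ = (-17 − 23)/(-96) = 5/12.
Then k = (-27) + 5/12·(60) = -2.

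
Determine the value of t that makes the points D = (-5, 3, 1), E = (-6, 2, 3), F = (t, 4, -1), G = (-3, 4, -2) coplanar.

-4

Normal to plane DEG: n = (1, 1, 1); plane equation n·P = -1.
Requiring n·F = -1: (1)t + (3) = -1.
So t = -4.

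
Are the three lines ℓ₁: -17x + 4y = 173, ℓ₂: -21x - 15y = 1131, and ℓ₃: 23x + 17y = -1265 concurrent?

Yes

Intersecting ℓ₁ and ℓ₂: solving the 2×2 system gives (x, y) = (-21, -46).
Substitute into ℓ₃: (23)(-21) + (17)(-46) = -1265.
This equals -1265, so (-21, -46) lies on all three lines and they are concurrent.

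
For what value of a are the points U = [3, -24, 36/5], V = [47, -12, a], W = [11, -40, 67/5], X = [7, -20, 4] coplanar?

Normal to plane UWX: n = (132/5, 252/5, 96); plane equation n·P = -2196/5.
Requiring n·V = -2196/5: (96)a + (636) = -2196/5.
So a = -56/5.

-56/5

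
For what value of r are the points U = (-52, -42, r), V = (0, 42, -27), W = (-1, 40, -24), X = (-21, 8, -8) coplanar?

19

The points are coplanar iff UV · (UW × UX) = 0.
Expanding, this is linear in r: (8)r + (-152) = 0.
So r = 19.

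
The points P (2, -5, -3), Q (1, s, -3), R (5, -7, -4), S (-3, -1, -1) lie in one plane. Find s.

The points are coplanar iff PQ · (PR × PS) = 0.
Expanding, this is linear in s: (-1)s + (-5) = 0.
So s = -5.

-5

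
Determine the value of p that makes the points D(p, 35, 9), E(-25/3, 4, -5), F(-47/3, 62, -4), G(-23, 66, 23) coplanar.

-47/3

Coplanarity ⇔ det[DE; DF; DG] = 0.
Expanding, this is linear in p: (-1562)p + (-73414/3) = 0.
So p = -47/3.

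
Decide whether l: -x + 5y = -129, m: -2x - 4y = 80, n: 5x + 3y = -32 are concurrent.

No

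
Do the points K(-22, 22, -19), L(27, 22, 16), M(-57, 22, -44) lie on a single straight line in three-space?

KL = (49, 0, 35), KM = (-35, 0, -25).
KL × KM = (0, 0, 0).
The cross product vanishes, so the three points are collinear.

Yes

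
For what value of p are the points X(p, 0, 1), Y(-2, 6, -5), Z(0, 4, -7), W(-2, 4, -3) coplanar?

The points are coplanar iff XY · (XZ × XW) = 0.
Expanding, this is linear in p: (8)p + (16) = 0.
So p = -2.

-2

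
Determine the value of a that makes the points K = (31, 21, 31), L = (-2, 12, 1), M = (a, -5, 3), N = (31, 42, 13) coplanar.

Coplanarity ⇔ det[KL; KM; KN] = 0.
Expanding, this is linear in a: (-792)a + (-10296) = 0.
So a = -13.

-13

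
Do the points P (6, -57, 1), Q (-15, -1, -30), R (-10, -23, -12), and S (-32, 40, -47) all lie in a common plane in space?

A normal to the plane through P, Q, R is n = PQ × PR = (326, 223, 182).
The plane has equation n·X = -10573. For S: n·S = -10066.
-10066 ≠ -10573, so S is off the plane.

No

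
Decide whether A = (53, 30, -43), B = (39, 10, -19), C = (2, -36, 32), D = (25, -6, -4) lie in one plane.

A normal to the plane through A, B, C is n = AB × AC = (84, -174, -96).
The plane has equation n·P = 3360. For D: n·D = 3528.
3528 ≠ 3360, so D is off the plane.

No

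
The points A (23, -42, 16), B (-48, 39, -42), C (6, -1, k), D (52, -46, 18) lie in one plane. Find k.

-14

The points are coplanar iff AB · (AC × AD) = 0.
Expanding, this is linear in k: (2065)k + (28910) = 0.
So k = -14.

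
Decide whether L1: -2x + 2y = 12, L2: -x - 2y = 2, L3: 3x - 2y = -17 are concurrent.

No

The three lines meet at one point iff the augmented coefficient matrix [aᵢ bᵢ cᵢ] has rank < 3, i.e. its determinant vanishes.
Here the determinant is -2.
Nonzero, so no common point exists.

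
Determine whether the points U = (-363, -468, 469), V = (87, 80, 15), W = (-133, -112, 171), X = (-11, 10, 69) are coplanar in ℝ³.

With U as base: UV = (450, 548, -454), UW = (230, 356, -298), UX = (352, 478, -400).
UW × UX = (44, -12896, -15372).
UV · (UW × UX) = -68320.
Since -68320 ≠ 0, the four points are not coplanar.

No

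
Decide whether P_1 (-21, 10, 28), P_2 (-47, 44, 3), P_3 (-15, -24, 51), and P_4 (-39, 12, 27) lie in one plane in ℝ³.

No

With P_1 as base: P_1P_2 = (-26, 34, -25), P_1P_3 = (6, -34, 23), P_1P_4 = (-18, 2, -1).
P_1P_3 × P_1P_4 = (-12, -408, -600).
P_1P_2 · (P_1P_3 × P_1P_4) = 1440.
Since 1440 ≠ 0, the four points are not coplanar.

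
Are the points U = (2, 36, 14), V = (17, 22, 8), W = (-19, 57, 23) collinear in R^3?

No

UV = (15, -14, -6), UW = (-21, 21, 9).
Comparing components 3 and 1: (-6)(-21) − (15)(9) = -9 ≠ 0, so UV and UW are not parallel and the points are not collinear.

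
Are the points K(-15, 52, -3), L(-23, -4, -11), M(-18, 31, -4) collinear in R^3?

No

KL = (-8, -56, -8), KM = (-3, -21, -1).
Comparing components 2 and 3: (-56)(-1) − (-8)(-21) = -112 ≠ 0, so KL and KM are not parallel and the points are not collinear.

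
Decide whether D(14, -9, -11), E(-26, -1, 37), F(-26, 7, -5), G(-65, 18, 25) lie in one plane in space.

Yes

A normal to the plane through D, E, F is n = DE × DF = (-720, -1680, -320).
The plane has equation n·P = 8560. For G: n·G = 8560.
Equal, so G lies in the plane and all four are coplanar.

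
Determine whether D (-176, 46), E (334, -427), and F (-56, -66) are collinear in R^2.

DE = (510, -473), DF = (120, -112).
Twice the signed area of △DEF is (510)(-112) − (-473)(120) = -360.
The area is nonzero, so the three points are not collinear.

No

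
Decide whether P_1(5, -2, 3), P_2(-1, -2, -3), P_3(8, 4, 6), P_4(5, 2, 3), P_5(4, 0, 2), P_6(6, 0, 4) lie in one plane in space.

Yes

The plane through P_1, P_2, P_3 has normal n = P_1P_2 × P_1P_3 = (36, 0, -36) and equation n·P = 72.
Checking the remaining points: n·P_4 = 72, n·P_5 = 72, n·P_6 = 72.
All equal 72, so all 6 points lie in one plane.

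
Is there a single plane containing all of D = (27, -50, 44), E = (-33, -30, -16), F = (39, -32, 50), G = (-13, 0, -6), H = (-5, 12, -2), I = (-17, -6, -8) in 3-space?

Yes

The plane through D, E, F has normal n = DE × DF = (1200, -360, -1320) and equation n·P = -7680.
Checking the remaining points: n·G = -7680, n·H = -7680, n·I = -7680.
All equal -7680, so all 6 points lie in one plane.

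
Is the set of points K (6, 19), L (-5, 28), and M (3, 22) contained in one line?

KL = (-11, 9), KM = (-3, 3).
Twice the signed area of △KLM is (-11)(3) − (9)(-3) = -6.
The area is nonzero, so the three points are not collinear.

No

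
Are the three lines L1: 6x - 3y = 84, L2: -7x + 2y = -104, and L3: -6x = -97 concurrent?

No

The three lines meet at one point iff the augmented coefficient matrix [aᵢ bᵢ cᵢ] has rank < 3, i.e. its determinant vanishes.
Here the determinant is 9.
Nonzero, so no common point exists.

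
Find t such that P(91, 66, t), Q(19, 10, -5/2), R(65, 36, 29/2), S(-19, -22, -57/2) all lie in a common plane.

83/2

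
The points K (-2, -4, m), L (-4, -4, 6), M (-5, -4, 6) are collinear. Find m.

Direction LM = (-1, 0, 0). From the x-coordinate of K, the parameter along the line is τ = (-2 − (-4))/(-1) = -2.
Then m = 6 + (-2)·(0) = 6.

6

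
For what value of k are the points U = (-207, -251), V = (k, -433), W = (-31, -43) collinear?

-361

Collinearity: (V − U) must be parallel to (W − U) = (176, 208).
Cross-multiplying the components: (k − (-207))·(208) = (-182)·(176).
Solving gives k = -361.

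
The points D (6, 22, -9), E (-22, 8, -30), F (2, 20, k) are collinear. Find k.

-12

Direction DE = (-28, -14, -21). From the x-coordinate of F, the parameter along the line is τ = (2 − 6)/(-28) = 1/7.
Then k = (-9) + 1/7·(-21) = -12.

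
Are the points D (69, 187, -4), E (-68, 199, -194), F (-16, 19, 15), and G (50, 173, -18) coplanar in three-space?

No

The four points are coplanar iff the 3×3 determinant with rows DE, DF, DG is zero.
Rows: (-137, 12, -190), (-85, -168, 19), (-19, -14, -14).
Expanding along the first row: (-137)(2618) − (12)(1551) + (-190)(-2002) = 3102.
Nonzero ⇒ not coplanar.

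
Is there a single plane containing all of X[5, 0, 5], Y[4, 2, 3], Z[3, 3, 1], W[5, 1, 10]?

With X as base: XY = (-1, 2, -2), XZ = (-2, 3, -4), XW = (0, 1, 5).
XZ × XW = (19, 10, -2).
XY · (XZ × XW) = 5.
Since 5 ≠ 0, the four points are not coplanar.

No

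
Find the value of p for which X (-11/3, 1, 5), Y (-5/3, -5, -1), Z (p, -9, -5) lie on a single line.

-1/3

Direction XY = (2, -6, -6). From the y-coordinate of Z, the parameter along the line is τ = (-9 − 1)/(-6) = 5/3.
Then p = (-11/3) + 5/3·(2) = -1/3.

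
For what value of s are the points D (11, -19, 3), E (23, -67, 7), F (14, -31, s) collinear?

4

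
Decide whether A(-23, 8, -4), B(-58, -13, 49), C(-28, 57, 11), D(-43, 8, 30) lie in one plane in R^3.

The four points are coplanar iff the 3×3 determinant with rows AB, AC, AD is zero.
Rows: (-35, -21, 53), (-5, 49, 15), (-20, 0, 34).
Expanding along the first row: (-35)(1666) − (-21)(130) + (53)(980) = -3640.
Nonzero ⇒ not coplanar.

No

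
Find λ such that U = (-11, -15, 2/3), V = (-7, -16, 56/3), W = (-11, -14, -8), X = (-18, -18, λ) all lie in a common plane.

31/3

The points are coplanar iff UV · (UW × UX) = 0.
Expanding, this is linear in λ: (4)λ + (-124/3) = 0.
So λ = 31/3.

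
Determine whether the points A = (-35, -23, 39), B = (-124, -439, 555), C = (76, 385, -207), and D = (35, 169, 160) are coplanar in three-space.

A normal to the plane through A, B, C is n = AB × AC = (-108192, 35382, 9864).
The plane has equation n·P = 3357630. For D: n·D = 3771078.
3771078 ≠ 3357630, so D is off the plane.

No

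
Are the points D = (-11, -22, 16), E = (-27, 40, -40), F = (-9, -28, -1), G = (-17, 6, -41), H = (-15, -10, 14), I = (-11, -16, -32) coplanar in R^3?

No

The plane through D, E, F has normal n = DE × DF = (-1390, -384, -28) and equation n·P = 23290.
Checking the remaining points: n·G = 22474, n·H = 24298, n·I = 22330.
Since n·G = 22474 ≠ 23290, G is off the plane and the points are not all coplanar.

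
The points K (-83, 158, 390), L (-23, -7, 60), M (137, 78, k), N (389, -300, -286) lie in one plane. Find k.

The points are coplanar iff KL · (KM × KN) = 0.
Expanding, this is linear in k: (-50400)k + (19152000) = 0.
So k = 380.

380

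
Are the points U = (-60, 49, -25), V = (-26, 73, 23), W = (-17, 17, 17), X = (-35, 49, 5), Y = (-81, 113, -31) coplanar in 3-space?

Yes

The plane through U, V, W has normal n = UV × UW = (2544, 636, -2120) and equation n·P = -68476.
Checking the remaining points: n·X = -68476, n·Y = -68476.
All equal -68476, so all 5 points lie in one plane.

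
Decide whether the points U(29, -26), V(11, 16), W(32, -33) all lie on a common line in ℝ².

Yes

UV = (-18, 42), UW = (3, -7).
det[UV; UW] = (-18)(-7) − (42)(3) = 0.
The determinant is zero, so the points are collinear.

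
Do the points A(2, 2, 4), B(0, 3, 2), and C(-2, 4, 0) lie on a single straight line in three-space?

Yes

AB = (-2, 1, -2), AC = (-4, 2, -4).
AB × AC = (0, 0, 0).
The cross product vanishes, so the three points are collinear.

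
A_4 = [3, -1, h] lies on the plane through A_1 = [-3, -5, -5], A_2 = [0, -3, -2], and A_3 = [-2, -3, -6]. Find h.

1

The plane through A_1, A_2, A_3 has equation −8x + 6y + 4z = -26.
Substituting A_4: (4)h + (-30) = -26, so h = 1.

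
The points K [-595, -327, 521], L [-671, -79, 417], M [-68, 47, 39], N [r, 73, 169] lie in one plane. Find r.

Normal to plane KLM: n = (-80640, -91440, -159120); plane equation n·P = -5019840.
Requiring n·N = -5019840: (-80640)r + (-33566400) = -5019840.
So r = -354.

-354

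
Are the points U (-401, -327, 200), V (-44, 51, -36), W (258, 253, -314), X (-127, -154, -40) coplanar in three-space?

No

The four points are coplanar iff the 3×3 determinant with rows UV, UW, UX is zero.
Rows: (357, 378, -236), (659, 580, -514), (274, 173, -240).
Expanding along the first row: (357)(-50278) − (378)(-17324) + (-236)(-44913) = -801306.
Nonzero ⇒ not coplanar.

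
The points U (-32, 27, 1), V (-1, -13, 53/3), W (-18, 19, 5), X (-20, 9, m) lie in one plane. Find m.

Normal to plane UVW: n = (-80/3, 328/3, 312); plane equation n·P = 12352/3.
Requiring n·X = 12352/3: (312)m + (4552/3) = 12352/3.
So m = 25/3.

25/3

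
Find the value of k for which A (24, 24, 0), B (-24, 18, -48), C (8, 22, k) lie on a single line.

-16

Direction AB = (-48, -6, -48). From the x-coordinate of C, the parameter along the line is τ = (8 − 24)/(-48) = 1/3.
Then k = 0 + 1/3·(-48) = -16.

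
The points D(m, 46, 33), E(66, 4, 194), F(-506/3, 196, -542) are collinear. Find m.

Collinearity requires DE × DF = 0; each component is linear in m.
The y-component gives (-736)m + (32384/3) = 0, so m = 44/3.
The remaining components then also vanish.

44/3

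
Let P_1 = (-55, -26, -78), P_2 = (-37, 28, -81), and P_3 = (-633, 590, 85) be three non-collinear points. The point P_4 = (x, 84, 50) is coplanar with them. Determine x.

-551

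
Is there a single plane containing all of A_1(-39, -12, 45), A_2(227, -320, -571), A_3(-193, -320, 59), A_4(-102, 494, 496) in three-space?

With A_1 as base: A_1A_2 = (266, -308, -616), A_1A_3 = (-154, -308, 14), A_1A_4 = (-63, 506, 451).
A_1A_3 × A_1A_4 = (-145992, 68572, -97328).
A_1A_2 · (A_1A_3 × A_1A_4) = 0.
The scalar triple product vanishes, so the four points are coplanar.

Yes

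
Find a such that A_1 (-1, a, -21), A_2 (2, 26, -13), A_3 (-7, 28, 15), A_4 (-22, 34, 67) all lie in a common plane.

18

The points are coplanar iff A_1A_2 · (A_1A_3 × A_1A_4) = 0.
Expanding, this is linear in a: (-48)a + (864) = 0.
So a = 18.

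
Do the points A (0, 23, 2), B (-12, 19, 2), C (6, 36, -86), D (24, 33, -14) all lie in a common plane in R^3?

Yes

With A as base: AB = (-12, -4, 0), AC = (6, 13, -88), AD = (24, 10, -16).
AC × AD = (672, -2016, -252).
AB · (AC × AD) = 0.
The scalar triple product vanishes, so the four points are coplanar.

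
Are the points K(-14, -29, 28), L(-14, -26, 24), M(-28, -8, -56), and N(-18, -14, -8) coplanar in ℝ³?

Yes

A normal to the plane through K, L, M is n = KL × KM = (-168, 56, 42).
The plane has equation n·P = 1904. For N: n·N = 1904.
Equal, so N lies in the plane and all four are coplanar.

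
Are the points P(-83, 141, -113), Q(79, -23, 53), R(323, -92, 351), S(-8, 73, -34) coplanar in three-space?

A normal to the plane through P, Q, R is n = PQ × PR = (-37418, -7772, 28838).
The plane has equation n·X = -1248852. For S: n·S = -1248504.
-1248504 ≠ -1248852, so S is off the plane.

No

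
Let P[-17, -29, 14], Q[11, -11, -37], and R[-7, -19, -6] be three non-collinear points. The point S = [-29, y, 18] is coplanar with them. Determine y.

Coplanarity requires PQ · (PR × PS) = 0.
PQ = (28, 18, -51), PR = (10, 10, -20); the triple product is linear in y with coefficient 50 and constant term 50.
Setting it to zero: y = -1.

-1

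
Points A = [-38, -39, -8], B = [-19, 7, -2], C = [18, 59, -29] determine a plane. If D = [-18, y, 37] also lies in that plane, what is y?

The plane through A, B, C has equation −1554x + 735y − 714z = 36099.
Substituting D: (735)y + (1554) = 36099, so y = 47.

47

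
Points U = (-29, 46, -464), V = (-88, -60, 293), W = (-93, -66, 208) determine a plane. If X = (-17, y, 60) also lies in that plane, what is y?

54

Coplanarity requires UV · (UW × UX) = 0.
UV = (-59, -106, 757), UW = (-64, -112, 672); the triple product is linear in y with coefficient -8800 and constant term 475200.
Setting it to zero: y = 54.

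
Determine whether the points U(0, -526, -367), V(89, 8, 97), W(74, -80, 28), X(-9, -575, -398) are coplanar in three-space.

No

The four points are coplanar iff the 3×3 determinant with rows UV, UW, UX is zero.
Rows: (89, 534, 464), (74, 446, 395), (-9, -49, -31).
Expanding along the first row: (89)(5529) − (534)(1261) + (464)(388) = -1261.
Nonzero ⇒ not coplanar.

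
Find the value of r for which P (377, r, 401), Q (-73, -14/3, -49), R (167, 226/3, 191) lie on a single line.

Collinearity requires PQ × PR = 0; each component is linear in r.
The x-component gives (-240)r + (34880) = 0, so r = 436/3.
The remaining components then also vanish.

436/3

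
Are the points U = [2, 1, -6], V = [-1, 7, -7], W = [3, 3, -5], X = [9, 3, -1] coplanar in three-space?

A normal to the plane through U, V, W is n = UV × UW = (8, 2, -12).
The plane has equation n·P = 90. For X: n·X = 90.
Equal, so X lies in the plane and all four are coplanar.

Yes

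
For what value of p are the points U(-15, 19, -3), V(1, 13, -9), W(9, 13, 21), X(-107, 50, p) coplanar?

-7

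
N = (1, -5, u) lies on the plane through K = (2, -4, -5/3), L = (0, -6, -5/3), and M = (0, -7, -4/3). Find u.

The plane through K, L, M has equation −(2/3)x + (2/3)y + 2z = -22/3.
Substituting N: (2)u + (-4) = -22/3, so u = -5/3.

-5/3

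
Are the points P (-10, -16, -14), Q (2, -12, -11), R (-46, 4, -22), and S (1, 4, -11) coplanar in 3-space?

No

With P as base: PQ = (12, 4, 3), PR = (-36, 20, -8), PS = (11, 20, 3).
PR × PS = (220, 20, -940).
PQ · (PR × PS) = -100.
Since -100 ≠ 0, the four points are not coplanar.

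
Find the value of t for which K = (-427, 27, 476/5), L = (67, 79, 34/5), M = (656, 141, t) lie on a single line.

-493/5

Direction KL = (494, 52, -442/5). From the x-coordinate of M, the parameter along the line is τ = (656 − (-427))/494 = 57/26.
Then t = 476/5 + 57/26·(-442/5) = -493/5.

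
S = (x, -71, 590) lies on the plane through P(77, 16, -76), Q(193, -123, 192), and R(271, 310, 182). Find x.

415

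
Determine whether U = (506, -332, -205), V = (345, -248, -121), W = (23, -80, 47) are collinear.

UV = (-161, 84, 84), UW = (-483, 252, 252).
UV × UW = (0, 0, 0).
The cross product vanishes, so the three points are collinear.

Yes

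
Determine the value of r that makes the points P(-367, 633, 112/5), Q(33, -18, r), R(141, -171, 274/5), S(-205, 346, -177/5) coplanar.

Normal to plane PRS: n = (55770, 173056/5, -15548); plane equation n·X = 5465122/5.
Requiring n·Q = 5465122/5: (-15548)r + (6087042/5) = 5465122/5.
So r = 8.

8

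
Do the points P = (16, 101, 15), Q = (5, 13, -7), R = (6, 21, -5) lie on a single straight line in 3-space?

PQ = (-11, -88, -22), PR = (-10, -80, -20).
PQ × PR = (0, 0, 0).
The cross product vanishes, so the three points are collinear.

Yes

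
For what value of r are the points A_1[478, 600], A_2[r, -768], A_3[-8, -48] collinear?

Collinearity: (A_2 − A_1) must be parallel to (A_3 − A_1) = (-486, -648).
Cross-multiplying the components: (r − 478)·(-648) = (-1368)·(-486).
Solving gives r = -548.

-548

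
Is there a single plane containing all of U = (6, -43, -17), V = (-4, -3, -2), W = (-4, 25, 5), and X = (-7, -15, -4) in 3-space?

No

The four points are coplanar iff the 3×3 determinant with rows UV, UW, UX is zero.
Rows: (-10, 40, 15), (-10, 68, 22), (-13, 28, 13).
Expanding along the first row: (-10)(268) − (40)(156) + (15)(604) = 140.
Nonzero ⇒ not coplanar.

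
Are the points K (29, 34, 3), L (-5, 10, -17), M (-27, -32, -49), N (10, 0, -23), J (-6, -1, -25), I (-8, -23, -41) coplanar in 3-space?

The plane through K, L, M has normal n = KL × KM = (-72, -648, 900) and equation n·P = -21420.
Checking the remaining points: n·N = -21420, n·J = -21420, n·I = -21420.
All equal -21420, so all 6 points lie in one plane.

Yes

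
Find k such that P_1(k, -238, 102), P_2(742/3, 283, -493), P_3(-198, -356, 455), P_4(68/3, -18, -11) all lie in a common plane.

-41

Coplanarity ⇔ det[P_1P_2; P_1P_3; P_1P_4] = 0.
Expanding, this is linear in k: (22650)k + (928650) = 0.
So k = -41.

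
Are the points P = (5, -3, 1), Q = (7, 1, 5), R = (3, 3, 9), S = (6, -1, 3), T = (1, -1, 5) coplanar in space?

Yes

The plane through P, Q, R has normal n = PQ × PR = (8, -24, 20) and equation n·X = 132.
Checking the remaining points: n·S = 132, n·T = 132.
All equal 132, so all 5 points lie in one plane.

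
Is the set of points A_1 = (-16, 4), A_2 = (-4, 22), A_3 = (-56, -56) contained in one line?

Yes

A_1A_2 = (12, 18), A_1A_3 = (-40, -60).
det[A_1A_2; A_1A_3] = (12)(-60) − (18)(-40) = 0.
The determinant is zero, so the points are collinear.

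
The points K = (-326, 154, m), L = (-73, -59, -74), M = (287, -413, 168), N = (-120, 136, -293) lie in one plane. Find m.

Coplanarity ⇔ det[KL; KM; KN] = 0.
Expanding, this is linear in m: (-53562)m + (-10658838) = 0.
So m = -199.

-199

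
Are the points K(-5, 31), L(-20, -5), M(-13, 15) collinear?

No

KL = (-15, -36), KM = (-8, -16).
If collinear, KM would be a scalar multiple of KL. But (-15)·(-16) ≠ (-36)·(-8) (difference -48), so they are not parallel; the points are not collinear.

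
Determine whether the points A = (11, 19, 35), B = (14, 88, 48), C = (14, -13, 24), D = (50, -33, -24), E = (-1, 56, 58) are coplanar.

The plane through A, B, C has normal n = AB × AC = (-343, 72, -303) and equation n·P = -13010.
Checking the remaining points: n·D = -12254, n·E = -13199.
Since n·D = -12254 ≠ -13010, D is off the plane and the points are not all coplanar.

No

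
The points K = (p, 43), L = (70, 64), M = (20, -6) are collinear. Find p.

Collinearity: (K − L) must be parallel to (M − L) = (-50, -70).
Cross-multiplying the components: (p − 70)·(-70) = (-21)·(-50).
Solving gives p = 55.

55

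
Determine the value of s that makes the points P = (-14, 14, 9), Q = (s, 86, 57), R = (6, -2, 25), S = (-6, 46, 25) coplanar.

16

Normal to plane PRS: n = (-768, -192, 768); plane equation n·X = 14976.
Requiring n·Q = 14976: (-768)s + (27264) = 14976.
So s = 16.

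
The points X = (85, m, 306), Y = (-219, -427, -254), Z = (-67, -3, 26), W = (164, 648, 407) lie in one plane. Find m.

421

The points are coplanar iff XY · (XZ × XW) = 0.
Expanding, this is linear in m: (-6768)m + (2849328) = 0.
So m = 421.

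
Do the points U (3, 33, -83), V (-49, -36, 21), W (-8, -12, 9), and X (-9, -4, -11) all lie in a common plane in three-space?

No

The four points are coplanar iff the 3×3 determinant with rows UV, UW, UX is zero.
Rows: (-52, -69, 104), (-11, -45, 92), (-12, -37, 72).
Expanding along the first row: (-52)(164) − (-69)(312) + (104)(-133) = -832.
Nonzero ⇒ not coplanar.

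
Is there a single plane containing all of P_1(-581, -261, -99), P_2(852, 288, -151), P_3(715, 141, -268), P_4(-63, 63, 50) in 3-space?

No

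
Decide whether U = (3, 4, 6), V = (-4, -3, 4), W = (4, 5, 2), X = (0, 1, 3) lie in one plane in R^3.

Yes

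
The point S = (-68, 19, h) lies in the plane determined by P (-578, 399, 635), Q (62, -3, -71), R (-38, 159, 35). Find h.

The plane through P, Q, R has equation 71760x + 2760y + 63480z = -66240.
Substituting S: (63480)h + (-4827240) = -66240, so h = 75.

75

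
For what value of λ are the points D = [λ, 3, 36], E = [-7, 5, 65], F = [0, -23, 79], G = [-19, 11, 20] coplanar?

-14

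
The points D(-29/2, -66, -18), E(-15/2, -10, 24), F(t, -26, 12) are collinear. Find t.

-19/2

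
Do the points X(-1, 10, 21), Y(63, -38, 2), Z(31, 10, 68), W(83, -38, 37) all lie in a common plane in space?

A normal to the plane through X, Y, Z is n = XY × XZ = (-2256, -3616, 1536).
The plane has equation n·P = -1648. For W: n·W = 6992.
6992 ≠ -1648, so W is off the plane.

No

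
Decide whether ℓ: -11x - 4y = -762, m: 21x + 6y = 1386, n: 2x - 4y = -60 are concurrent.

Intersecting ℓ and m: solving the 2×2 system gives (x, y) = (54, 42).
Substitute into n: (2)(54) + (-4)(42) = -60.
This equals -60, so (54, 42) lies on all three lines and they are concurrent.

Yes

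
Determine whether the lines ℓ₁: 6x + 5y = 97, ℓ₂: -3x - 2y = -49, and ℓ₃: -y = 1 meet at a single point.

Yes

Intersecting ℓ₁ and ℓ₂: solving the 2×2 system gives (x, y) = (17, -1).
Substitute into ℓ₃: (0)(17) + (-1)(-1) = 1.
This equals 1, so (17, -1) lies on all three lines and they are concurrent.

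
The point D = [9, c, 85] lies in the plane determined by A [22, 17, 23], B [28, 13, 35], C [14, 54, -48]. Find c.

The plane through A, B, C has equation −160x + 330y + 190z = 6460.
Substituting D: (330)c + (14710) = 6460, so c = -25.

-25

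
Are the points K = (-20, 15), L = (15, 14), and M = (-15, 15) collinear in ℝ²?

KL = (35, -1), KM = (5, 0).
If collinear, KM would be a scalar multiple of KL. But (35)·(0) ≠ (-1)·(5) (difference 5), so they are not parallel; the points are not collinear.

No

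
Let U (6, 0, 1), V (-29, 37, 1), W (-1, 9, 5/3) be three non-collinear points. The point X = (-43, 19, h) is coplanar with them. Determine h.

-38/3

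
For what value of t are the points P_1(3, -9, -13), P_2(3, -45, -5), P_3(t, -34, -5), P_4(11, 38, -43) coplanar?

The points are coplanar iff P_1P_2 · (P_1P_3 × P_1P_4) = 0.
Expanding, this is linear in t: (-704)t + (1408) = 0.
So t = 2.

2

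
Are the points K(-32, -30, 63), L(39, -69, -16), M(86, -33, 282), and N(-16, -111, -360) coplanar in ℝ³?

A normal to the plane through K, L, M is n = KL × KM = (-8778, -24871, 4389).
The plane has equation n·P = 1303533. For N: n·N = 1321089.
1321089 ≠ 1303533, so N is off the plane.

No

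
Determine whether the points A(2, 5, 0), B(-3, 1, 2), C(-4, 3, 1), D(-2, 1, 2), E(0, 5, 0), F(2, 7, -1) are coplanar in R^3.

Yes

The plane through A, B, C has normal n = AB × AC = (0, -7, -14) and equation n·P = -35.
Checking the remaining points: n·D = -35, n·E = -35, n·F = -35.
All equal -35, so all 6 points lie in one plane.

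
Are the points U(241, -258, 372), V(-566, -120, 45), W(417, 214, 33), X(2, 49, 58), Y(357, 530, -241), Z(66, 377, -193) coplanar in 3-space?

The plane through U, V, W has normal n = UV × UW = (107562, -331125, -405192) and equation n·P = -39378732.
Checking the remaining points: n·X = -39511137, n·Y = -39445344, n·Z = -39532977.
Since n·X = -39511137 ≠ -39378732, X is off the plane and the points are not all coplanar.

No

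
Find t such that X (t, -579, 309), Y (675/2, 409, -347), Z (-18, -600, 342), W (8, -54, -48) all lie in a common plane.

Coplanarity ⇔ det[XY; XZ; XW] = 0.
Expanding, this is linear in t: (-17316)t + (-3316014) = 0.
So t = -383/2.

-383/2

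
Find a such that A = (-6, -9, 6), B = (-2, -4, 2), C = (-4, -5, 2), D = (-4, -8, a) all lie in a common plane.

6

Normal to plane ABC: n = (-4, 8, 6); plane equation n·P = -12.
Requiring n·D = -12: (6)a + (-48) = -12.
So a = 6.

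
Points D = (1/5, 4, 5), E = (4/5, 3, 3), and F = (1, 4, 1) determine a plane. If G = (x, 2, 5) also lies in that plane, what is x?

The plane through D, E, F has equation 4x + (4/5)y + (4/5)z = 8.
Substituting G: (4)x + (28/5) = 8, so x = 3/5.

3/5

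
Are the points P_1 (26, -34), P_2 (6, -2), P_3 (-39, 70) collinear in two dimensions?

Yes

P_1P_2 = (-20, 32), P_1P_3 = (-65, 104).
Checking proportionality: P_1P_3 = 13/4·P_1P_2, so the vectors are parallel and the points are collinear.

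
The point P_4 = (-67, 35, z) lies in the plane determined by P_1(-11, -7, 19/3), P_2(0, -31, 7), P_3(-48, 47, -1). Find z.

-37/3

A normal to the plane is n = P_1P_2 × P_1P_3 = (140, 56, -294).
P_4 lies in the plane iff n · P_1P_4 = 0.
This gives (-294)z + (-3626) = 0, so z = -37/3.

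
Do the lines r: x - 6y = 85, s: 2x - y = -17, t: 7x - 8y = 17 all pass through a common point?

Yes

Lines aᵢx + bᵢy = cᵢ with pairwise distinct directions are concurrent exactly when det[aᵢ bᵢ cᵢ] = 0.
Here the determinant is 0.
It vanishes, so the lines are concurrent at (-17, -17).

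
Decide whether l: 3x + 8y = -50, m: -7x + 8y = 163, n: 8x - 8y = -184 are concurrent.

No

Intersecting l and m: solving the 2×2 system gives (x, y) = (-213/10, 139/80).
Substitute into n: (8)(-213/10) + (-8)(139/80) = -1843/10.
But n requires -184 ≠ -1843/10, so the three lines have no common point.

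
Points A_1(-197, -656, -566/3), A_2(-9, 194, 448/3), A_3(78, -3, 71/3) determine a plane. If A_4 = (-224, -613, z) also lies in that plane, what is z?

-475/3

Coplanarity requires A_1A_2 · (A_1A_3 × A_1A_4) = 0.
A_1A_2 = (188, 850, 338), A_1A_3 = (275, 653, 637/3); the triple product is linear in z with coefficient -110986 and constant term -52718350/3.
Setting it to zero: z = -475/3.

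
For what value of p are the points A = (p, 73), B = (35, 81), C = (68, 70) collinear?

59

Collinearity: (A − B) must be parallel to (C − B) = (33, -11).
Cross-multiplying the components: (p − 35)·(-11) = (-8)·(33).
Solving gives p = 59.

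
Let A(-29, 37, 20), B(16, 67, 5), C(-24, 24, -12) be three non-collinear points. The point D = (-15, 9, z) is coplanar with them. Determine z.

Coplanarity requires AB · (AC × AD) = 0.
AB = (45, 30, -15), AC = (5, -13, -32); the triple product is linear in z with coefficient -735 and constant term -39690.
Setting it to zero: z = -54.

-54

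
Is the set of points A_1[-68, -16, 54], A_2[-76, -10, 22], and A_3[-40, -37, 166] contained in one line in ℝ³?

A_1A_2 = (-8, 6, -32), A_1A_3 = (28, -21, 112).
Each component of A_1A_3 is -7/2 times the corresponding component of A_1A_2, so A_1A_3 = -7/2·A_1A_2 and the points are collinear.

Yes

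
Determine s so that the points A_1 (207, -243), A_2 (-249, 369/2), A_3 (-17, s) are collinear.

-33

Collinearity: (A_3 − A_1) must be parallel to (A_2 − A_1) = (-456, 855/2).
Cross-multiplying the components: (s − (-243))·(-456) = (-224)·(855/2).
Solving gives s = -33.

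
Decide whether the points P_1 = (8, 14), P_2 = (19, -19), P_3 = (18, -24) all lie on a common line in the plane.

P_1P_2 = (11, -33), P_1P_3 = (10, -38).
det[P_1P_2; P_1P_3] = (11)(-38) − (-33)(10) = -88.
The determinant is nonzero, so they are not collinear.

No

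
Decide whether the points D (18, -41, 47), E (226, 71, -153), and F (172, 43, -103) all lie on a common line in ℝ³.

DE = (208, 112, -200), DF = (154, 84, -150).
Comparing components 3 and 1: (-200)(154) − (208)(-150) = 400 ≠ 0, so DE and DF are not parallel and the points are not collinear.

No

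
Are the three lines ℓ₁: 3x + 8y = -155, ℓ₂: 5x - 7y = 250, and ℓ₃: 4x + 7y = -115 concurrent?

The three lines meet at one point iff the augmented coefficient matrix [aᵢ bᵢ cᵢ] has rank < 3, i.e. its determinant vanishes.
Here the determinant is 0.
It vanishes, so the lines are concurrent at (15, -25).

Yes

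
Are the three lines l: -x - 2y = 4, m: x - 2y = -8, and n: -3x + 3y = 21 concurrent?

Yes

Intersecting l and m: solving the 2×2 system gives (x, y) = (-6, 1).
Substitute into n: (-3)(-6) + (3)(1) = 21.
This equals 21, so (-6, 1) lies on all three lines and they are concurrent.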